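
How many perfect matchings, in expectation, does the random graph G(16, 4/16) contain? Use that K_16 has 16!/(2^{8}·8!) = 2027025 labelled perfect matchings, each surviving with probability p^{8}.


K_16 has 16!/(2^{8}·8!) = 2027025 labelled perfect matchings.
For each such perfect matching H, let X_H = 1 if all 8 edges of H are present in G. Then P[X_H = 1] = p^{8} = (1/4)^{8} = 1/65536.
By linearity of expectation: E[X] = Σ_H E[X_H] = 2027025 · p^{8} = 2027025 · 1/65536 = 2027025/65536.
Numerically: E[X] ≈ 30.9299.

E[X] = 2027025 · (1/4)^{8} = 2027025/65536 ≈ 30.9299.


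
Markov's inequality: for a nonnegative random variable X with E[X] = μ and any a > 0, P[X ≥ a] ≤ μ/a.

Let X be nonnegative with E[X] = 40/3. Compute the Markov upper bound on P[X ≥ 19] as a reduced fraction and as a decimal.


μ = E[X] = 40/3, a = 19.
Markov: P[X ≥ 19] ≤ μ/a = (40/3)/19 = 40/57.
Numerically: ≈ 0.702.
(Since a = 19 > μ = 13.333, the bound 40/57 is < 1 and informative.)

P[X ≥ 19] ≤ 40/57 ≈ 0.702.


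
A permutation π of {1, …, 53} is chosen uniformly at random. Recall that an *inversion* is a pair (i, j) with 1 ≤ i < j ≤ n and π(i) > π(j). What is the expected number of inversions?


Write X = Σ X_I over the C(53, 2) = 1378 pairs i < j, with X_I the indicator of one inversion.
There are 1378 indicators.
For each fixed pair i < j, the values π(i) and π(j) are two distinct elements of {1, …, 53} in uniformly random order; by symmetry P[π(i) > π(j)] = 1/2.
By linearity: E[X] = 1378 · (1/2) = C(53, 2) · (1/2) = 1378/2 = 689 ≈ 689.000.

E[X] = 689 = 689.000.


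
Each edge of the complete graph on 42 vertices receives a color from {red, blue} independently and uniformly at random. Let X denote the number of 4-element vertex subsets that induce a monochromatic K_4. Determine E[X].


Let X = Σ_S X_S over the C(42, 4) = 111930 subsets S of size 4, where X_S = 1 if the K_4 on S is monochromatic.
For a fixed S, the K_4 on S has C(4, 2) = 6 edges. P[all 6 edges red] = (1/2)^6, and likewise for blue, so P[monochromatic] = 2·(1/2)^6 = 2^{1 − 6} = 1/32.
By linearity: E[X] = C(42, 4) · 2^{1 − 6} = 111930 · 1/32 = 55965/16.
Numerically: E[X] ≈ 3497.81250.

E[X] = C(42,4)·2^(1−C(4,2)) = 55965/16 ≈ 3497.81250.


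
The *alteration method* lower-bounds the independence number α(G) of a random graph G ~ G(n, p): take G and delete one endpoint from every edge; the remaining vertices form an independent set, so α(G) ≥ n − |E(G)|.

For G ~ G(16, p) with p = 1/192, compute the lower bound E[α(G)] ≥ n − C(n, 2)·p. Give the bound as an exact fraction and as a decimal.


E[|E(G)|] = C(16, 2)·p = 120 · (1/192) = 5/8.
E[α(G)] ≥ n − E[|E(G)|] = 16 − 5/8 = 123/8.
Numerically: ≈ 15.37500.
(This is only a lower bound; the true E[α(G)] may be larger.)

E[α(G)] ≥ 123/8 ≈ 15.37500.


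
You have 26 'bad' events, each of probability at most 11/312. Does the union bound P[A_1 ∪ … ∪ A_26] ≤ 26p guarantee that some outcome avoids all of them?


Union bound: P[∪_{i=1}^{26} A_i] ≤ Σ_i P[A_i] ≤ 26·p = 26·(11/312) = 11/12.
Numerically: 11/12 ≈ 0.91667.
Is 11/12 < 1? YES.
Since P[∪ A_i] ≤ 11/12 < 1, the complement has P[∩ A_i^c] ≥ 1 − 11/12 = 1/12 > 0, so some outcome avoids every A_i.

26·p = 11/12 ≈ 0.91667; existence CERTIFIED by the union bound.


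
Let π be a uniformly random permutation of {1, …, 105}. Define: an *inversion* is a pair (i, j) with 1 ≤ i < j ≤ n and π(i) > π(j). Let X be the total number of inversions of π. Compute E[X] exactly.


Write X = Σ X_I over the C(105, 2) = 5460 pairs i < j, with X_I the indicator of one inversion.
There are 5460 indicators.
For each fixed pair i < j, the values π(i) and π(j) are two distinct elements of {1, …, 105} in uniformly random order; by symmetry P[π(i) > π(j)] = 1/2.
By linearity: E[X] = 5460 · (1/2) = C(105, 2) · (1/2) = 5460/2 = 2730 ≈ 2730.000.

E[X] = 2730 = 2730.000.


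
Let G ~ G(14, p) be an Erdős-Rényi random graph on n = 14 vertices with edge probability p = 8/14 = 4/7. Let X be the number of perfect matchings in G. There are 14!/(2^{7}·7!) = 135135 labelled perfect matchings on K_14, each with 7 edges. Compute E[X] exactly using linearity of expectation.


K_14 has 14!/(2^{7}·7!) = 135135 labelled perfect matchings.
For each such perfect matching H, let X_H = 1 if all 7 edges of H are present in G. Then P[X_H = 1] = p^{7} = (4/7)^{7} = 16384/823543.
By linearity: E[X] = Σ_H E[X_H] = 135135 · p^{7} = 135135 · 16384/823543 = 316293120/117649.
Numerically: E[X] ≈ 2688.45.

E[X] = 135135 · (4/7)^{7} = 316293120/117649 ≈ 2688.45.


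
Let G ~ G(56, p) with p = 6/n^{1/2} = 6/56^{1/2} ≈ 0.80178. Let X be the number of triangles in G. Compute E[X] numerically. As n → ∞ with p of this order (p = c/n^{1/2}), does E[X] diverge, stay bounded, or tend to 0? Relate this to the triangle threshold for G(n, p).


Number of potential triangles: C(56, 3) = 27720.
Each occurs with probability p³ ≈ (0.80178)³ ≈ 5.1543240e-01.
By linearity: E[X] = C(56, 3)·p³ ≈ 27720 · 5.1543240e-01 ≈ 14287.78599.
Since α = 1/2 < 1, p = c/n^{1/2} ≫ 1/n is above the triangle threshold p ~ 1/n. Asymptotically E[X] ~ (c³/6)·n^{3(1−α)} = (6³/6)·n^{1.5} → ∞; triangles are abundant w.h.p.

E[X] ≈ 14287.78599; in regime p = Θ(1/n^{1/2}) E[X] diverges (above the triangle threshold p ~ 1/n).


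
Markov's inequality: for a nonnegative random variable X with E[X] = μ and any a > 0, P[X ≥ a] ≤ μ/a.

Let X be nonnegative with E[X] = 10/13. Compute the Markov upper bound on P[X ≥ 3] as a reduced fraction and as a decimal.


μ = E[X] = 10/13, a = 3.
Markov: P[X ≥ 3] ≤ μ/a = (10/13)/3 = 10/39.
Numerically: ≈ 0.25641.
(Since a = 3 > μ = 0.76923, the bound 10/39 is < 1 and informative.)

P[X ≥ 3] ≤ 10/39 ≈ 0.25641.


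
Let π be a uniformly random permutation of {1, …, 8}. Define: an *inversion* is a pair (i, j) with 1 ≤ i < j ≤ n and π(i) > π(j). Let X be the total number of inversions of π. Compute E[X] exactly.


Write X = Σ X_I over the C(8, 2) = 28 pairs i < j, with X_I the indicator of one inversion.
There are 28 indicators.
For each fixed pair i < j, the values π(i) and π(j) are two distinct elements of {1, …, 8} in uniformly random order; by symmetry P[π(i) > π(j)] = 1/2.
By linearity: E[X] = 28 · (1/2) = C(8, 2) · (1/2) = 28/2 = 14 ≈ 14.000.

E[X] = 14 = 14.000.


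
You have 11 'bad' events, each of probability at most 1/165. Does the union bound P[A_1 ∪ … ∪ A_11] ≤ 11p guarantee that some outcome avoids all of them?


Union bound: P[∪_{i=1}^{11} A_i] ≤ Σ_i P[A_i] ≤ 11·p = 11·(1/165) = 1/15.
Numerically: 1/15 ≈ 0.067.
Is 1/15 < 1? YES.
Since P[∪ A_i] ≤ 1/15 < 1, the complement has P[∩ A_i^c] ≥ 1 − 1/15 = 14/15 > 0, so some outcome avoids every A_i.

11·p = 1/15 ≈ 0.067; existence CERTIFIED by the union bound.


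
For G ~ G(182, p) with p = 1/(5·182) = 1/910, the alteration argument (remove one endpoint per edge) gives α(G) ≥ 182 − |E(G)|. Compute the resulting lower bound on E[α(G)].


E[|E(G)|] = C(182, 2)·p = 16471 · (1/910) = 181/10.
E[α(G)] ≥ n − E[|E(G)|] = 182 − 181/10 = 1639/10.
Numerically: ≈ 163.900000.
(This is only a lower bound; the true E[α(G)] may be larger.)

E[α(G)] ≥ 1639/10 ≈ 163.900000.


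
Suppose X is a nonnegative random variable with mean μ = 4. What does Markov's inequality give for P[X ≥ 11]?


μ = E[X] = 4, a = 11.
Markov: P[X ≥ 11] ≤ μ/a = (4)/11 = 4/11.
Numerically: ≈ 0.364.
(Since a = 11 > μ = 4.000, the bound 4/11 is < 1 and informative.)

P[X ≥ 11] ≤ 4/11 ≈ 0.364.


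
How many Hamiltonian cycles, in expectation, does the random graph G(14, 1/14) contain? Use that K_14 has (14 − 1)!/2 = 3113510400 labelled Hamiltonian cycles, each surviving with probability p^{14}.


K_14 has (14 − 1)!/2 = 3113510400 labelled Hamiltonian cycles.
For each such Hamiltonian cycle H, let X_H = 1 if all 14 edges of H are present in G. Then P[X_H = 1] = p^{14} = (1/14)^{14} = 1/11112006825558016.
By linearity: E[X] = Σ_H E[X_H] = 3113510400 · p^{14} = 3113510400 · 1/11112006825558016 = 868725/3100448333024.
Numerically: E[X] ≈ 2.8e-07.

E[X] = 3113510400 · (1/14)^{14} = 868725/3100448333024 ≈ 2.8e-07.


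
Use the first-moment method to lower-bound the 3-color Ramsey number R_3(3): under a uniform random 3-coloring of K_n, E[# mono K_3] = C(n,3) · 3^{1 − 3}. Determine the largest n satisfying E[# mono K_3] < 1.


We need C(n, 3) · 3^{1 − 3} < 1, i.e. C(n, 3) < 3^{3 − 1} = 9.
Check values of n near the boundary:
  n = 3: C(3, 3) = 1; 1 < 9? YES
  n = 4: C(4, 3) = 4; 4 < 9? YES
  n = 5: C(5, 3) = 10; 10 < 9? NO
  n = 6: C(6, 3) = 20; 20 < 9? NO
The largest n with C(n, 3) < 9 is n = 4 (where E[X] = 4/9 ≈ 0.444). Hence R_3(3) > 4, i.e. R_3(3) ≥ 5.

Largest n = 4; hence R_3(3) > 4.


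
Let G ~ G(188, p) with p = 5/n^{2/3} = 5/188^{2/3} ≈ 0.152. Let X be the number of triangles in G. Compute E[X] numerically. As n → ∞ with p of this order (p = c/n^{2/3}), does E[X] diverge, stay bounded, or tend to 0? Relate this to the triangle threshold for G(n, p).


Number of potential triangles: C(188, 3) = 1089836.
Each occurs with probability p³ ≈ (0.152)³ ≈ 3.53667e-03.
By linearity: E[X] = C(188, 3)·p³ ≈ 1089836 · 3.53667e-03 ≈ 3854.388.
Since α = 2/3 < 1, p = c/n^{2/3} ≫ 1/n is above the triangle threshold p ~ 1/n. Asymptotically E[X] ~ (c³/6)·n^{3(1−α)} = (5³/6)·n^{1} → ∞; triangles are abundant w.h.p.

E[X] ≈ 3854.388; in regime p = Θ(1/n^{2/3}) E[X] diverges (above the triangle threshold p ~ 1/n).


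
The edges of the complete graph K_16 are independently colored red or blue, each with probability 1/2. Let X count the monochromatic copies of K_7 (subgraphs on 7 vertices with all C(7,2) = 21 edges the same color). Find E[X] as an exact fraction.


Let X = Σ_S X_S over the C(16, 7) = 11440 subsets S of size 7, where X_S = 1 if the K_7 on S is monochromatic.
For a fixed S, the K_7 on S has C(7, 2) = 21 edges. P[all 21 edges red] = (1/2)^21, and likewise for blue, so P[monochromatic] = 2·(1/2)^21 = 2^{1 − 21} = 1/1048576.
By linearity of expectation: E[X] = C(16, 7) · 2^{1 − 21} = 11440 · 1/1048576 = 715/65536.
Numerically: E[X] ≈ 0.0109.

E[X] = C(16,7)·2^(1−C(7,2)) = 715/65536 ≈ 0.0109.


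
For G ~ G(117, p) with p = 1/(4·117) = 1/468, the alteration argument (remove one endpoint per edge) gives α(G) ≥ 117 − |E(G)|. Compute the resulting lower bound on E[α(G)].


E[|E(G)|] = C(117, 2)·p = 6786 · (1/468) = 29/2.
E[α(G)] ≥ n − E[|E(G)|] = 117 − 29/2 = 205/2.
Numerically: ≈ 102.5000.
(This is only a lower bound; the true E[α(G)] may be larger.)

E[α(G)] ≥ 205/2 ≈ 102.5000.


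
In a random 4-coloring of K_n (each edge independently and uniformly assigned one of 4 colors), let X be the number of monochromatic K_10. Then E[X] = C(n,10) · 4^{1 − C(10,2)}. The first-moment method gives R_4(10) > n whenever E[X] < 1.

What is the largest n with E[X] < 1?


We need C(n, 10) · 4^{1 − 45} < 1, i.e. C(n, 10) < 4^{45 − 1} = 309485009821345068724781056.
Check values of n near the boundary:
  n = 2022: C(2022, 10) = 307870445231474093395937796; 307870445231474093395937796 < 309485009821345068724781056? YES
  n = 2023: C(2023, 10) = 309399856285778485315440716; 309399856285778485315440716 < 309485009821345068724781056? YES
  n = 2024: C(2024, 10) = 310936101848269937576192656; 310936101848269937576192656 < 309485009821345068724781056? NO
  n = 2025: C(2025, 10) = 312479209053472269772600560; 312479209053472269772600560 < 309485009821345068724781056? NO
  n = 2026: C(2026, 10) = 314029205130126398094885285; 314029205130126398094885285 < 309485009821345068724781056? NO
The largest n with C(n, 10) < 309485009821345068724781056 is n = 2023 (where E[X] = 77349964071444621328860179/77371252455336267181195264 ≈ 0.9997249). Hence R_4(10) > 2023, i.e. R_4(10) ≥ 2024.

Largest n = 2023; hence R_4(10) > 2023.


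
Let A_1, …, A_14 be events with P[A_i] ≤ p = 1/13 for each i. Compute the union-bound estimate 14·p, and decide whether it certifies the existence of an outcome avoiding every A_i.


Union bound: P[∪_{i=1}^{14} A_i] ≤ Σ_i P[A_i] ≤ 14·p = 14·(1/13) = 14/13.
Numerically: 14/13 ≈ 1.0769.
Is 14/13 < 1? NO.
Since the bound 14/13 is ≥ 1, the union bound is uninformative here; it does NOT by itself certify existence.

14·p = 14/13 ≈ 1.0769; existence NOT certified by the union bound.


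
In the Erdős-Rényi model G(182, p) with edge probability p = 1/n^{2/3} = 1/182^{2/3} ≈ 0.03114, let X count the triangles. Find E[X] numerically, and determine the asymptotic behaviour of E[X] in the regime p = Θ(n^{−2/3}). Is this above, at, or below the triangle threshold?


Number of potential triangles: C(182, 3) = 988260.
Each occurs with probability p³ ≈ (0.03114)³ ≈ 3.018959e-05.
By linearity: E[X] = C(182, 3)·p³ ≈ 988260 · 3.018959e-05 ≈ 29.8352.
Since α = 2/3 < 1, p = c/n^{2/3} ≫ 1/n is above the triangle threshold p ~ 1/n. Asymptotically E[X] ~ (c³/6)·n^{3(1−α)} = (1³/6)·n^{1} → ∞; triangles are abundant w.h.p.

E[X] ≈ 29.8352; in regime p = Θ(1/n^{2/3}) E[X] diverges (above the triangle threshold p ~ 1/n).


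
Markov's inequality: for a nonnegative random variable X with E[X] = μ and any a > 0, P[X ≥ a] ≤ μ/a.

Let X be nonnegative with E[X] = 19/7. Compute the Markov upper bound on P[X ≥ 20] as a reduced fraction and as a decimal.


μ = E[X] = 19/7, a = 20.
Markov: P[X ≥ 20] ≤ μ/a = (19/7)/20 = 19/140.
Numerically: ≈ 0.135714.
(Since a = 20 > μ = 2.714286, the bound 19/140 is < 1 and informative.)

P[X ≥ 20] ≤ 19/140 ≈ 0.135714.


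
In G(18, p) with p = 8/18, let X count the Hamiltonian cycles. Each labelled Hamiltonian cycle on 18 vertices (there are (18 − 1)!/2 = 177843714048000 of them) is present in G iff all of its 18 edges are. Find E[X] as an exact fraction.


K_18 has (18 − 1)!/2 = 177843714048000 labelled Hamiltonian cycles.
For each such Hamiltonian cycle H, let X_H = 1 if all 18 edges of H are present in G. Then P[X_H = 1] = p^{18} = (4/9)^{18} = 68719476736/150094635296999121.
By linearity: E[X] = Σ_H E[X_H] = 177843714048000 · p^{18} = 177843714048000 · 68719476736/150094635296999121 = 16764508875398316032000/205891132094649.
Numerically: E[X] ≈ 8.14241e+07.

E[X] = 177843714048000 · (4/9)^{18} = 16764508875398316032000/205891132094649 ≈ 8.14241e+07.


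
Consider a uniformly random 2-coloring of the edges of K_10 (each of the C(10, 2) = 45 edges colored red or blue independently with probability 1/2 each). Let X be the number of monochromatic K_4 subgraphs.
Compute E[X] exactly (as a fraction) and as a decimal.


Let X = Σ_S X_S over the C(10, 4) = 210 subsets S of size 4, where X_S = 1 if the K_4 on S is monochromatic.
For a fixed S, the K_4 on S has C(4, 2) = 6 edges. P[all 6 edges red] = (1/2)^6, and likewise for blue, so P[monochromatic] = 2·(1/2)^6 = 2^{1 − 6} = 1/32.
Summing: E[X] = C(10, 4) · 2^{1 − 6} = 210 · 1/32 = 105/16.
Numerically: E[X] ≈ 6.5625.

E[X] = C(10,4)·2^(1−C(4,2)) = 105/16 ≈ 6.5625.


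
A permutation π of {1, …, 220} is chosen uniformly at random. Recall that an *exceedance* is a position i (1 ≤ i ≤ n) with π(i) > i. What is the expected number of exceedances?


Write X = Σ_{i=1}^{220} X_i, where X_i = 1_{π(i) > i}.
For each fixed i, π(i) is uniform over {1, …, 220} (marginal of a uniform permutation), so P[π(i) > i] = (n − i)/n. Summing: Σ_{i=1}^{220} (n − i)/n = (0 + 1 + … + 219)/220 = 220(220 − 1)/(2·220) = (220 − 1)/2.
Hence E[X] = Σ_{i=1}^{220} (220 − i)/220 = 219/2 ≈ 109.500.

E[X] = 219/2 = 109.500.


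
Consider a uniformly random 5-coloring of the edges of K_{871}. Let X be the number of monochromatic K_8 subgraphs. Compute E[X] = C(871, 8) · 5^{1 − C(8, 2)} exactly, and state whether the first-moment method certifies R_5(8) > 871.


E[X] = C(871, 8) · 5^{1 − 28} = 7954689371890086540 · 5^{−27} = 7954689371890086540/7450580596923828125.
As a reduced fraction: E[X] = 1590937874378017308/1490116119384765625 ≈ 1.0677.
Is E[X] < 1? NO.
Since E[X] ≥ 1, the first-moment bound is inconclusive at n = 871; it does NOT by itself certify R_5(8) > 871.

E[X] = 1590937874378017308/1490116119384765625 ≈ 1.0677; E[X] ≥ 1; first-moment method inconclusive here.


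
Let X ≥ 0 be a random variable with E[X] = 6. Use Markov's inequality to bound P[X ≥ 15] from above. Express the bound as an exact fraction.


μ = E[X] = 6, a = 15.
Markov: P[X ≥ 15] ≤ μ/a = (6)/15 = 2/5.
Numerically: ≈ 0.400000.
(Since a = 15 > μ = 6.000000, the bound 2/5 is < 1 and informative.)

P[X ≥ 15] ≤ 2/5 ≈ 0.400000.


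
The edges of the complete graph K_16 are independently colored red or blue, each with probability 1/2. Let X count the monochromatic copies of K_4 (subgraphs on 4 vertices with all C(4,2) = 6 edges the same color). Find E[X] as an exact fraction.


Let X = Σ_S X_S over the C(16, 4) = 1820 subsets S of size 4, where X_S = 1 if the K_4 on S is monochromatic.
For a fixed S, the K_4 on S has C(4, 2) = 6 edges. P[all 6 edges red] = (1/2)^6, and likewise for blue, so P[monochromatic] = 2·(1/2)^6 = 2^{1 − 6} = 1/32.
By linearity: E[X] = C(16, 4) · 2^{1 − 6} = 1820 · 1/32 = 455/8.
Numerically: E[X] ≈ 56.87500.

E[X] = C(16,4)·2^(1−C(4,2)) = 455/8 ≈ 56.87500.


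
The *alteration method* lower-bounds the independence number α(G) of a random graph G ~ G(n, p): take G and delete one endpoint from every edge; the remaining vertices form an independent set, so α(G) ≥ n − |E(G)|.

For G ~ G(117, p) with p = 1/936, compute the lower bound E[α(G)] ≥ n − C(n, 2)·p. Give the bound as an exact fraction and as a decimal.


E[|E(G)|] = C(117, 2)·p = 6786 · (1/936) = 29/4.
E[α(G)] ≥ n − E[|E(G)|] = 117 − 29/4 = 439/4.
Numerically: ≈ 109.75000.
(This is only a lower bound; the true E[α(G)] may be larger.)

E[α(G)] ≥ 439/4 ≈ 109.75000.


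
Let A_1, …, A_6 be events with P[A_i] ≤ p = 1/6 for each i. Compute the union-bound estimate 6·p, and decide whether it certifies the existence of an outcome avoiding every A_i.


Union bound: P[∪_{i=1}^{6} A_i] ≤ Σ_i P[A_i] ≤ 6·p = 6·(1/6) = 1.
Numerically: 1 ≈ 1.0000.
Is 1 < 1? NO.
Since the bound 1 is ≥ 1, the union bound is uninformative here; it does NOT by itself certify existence.

6·p = 1 ≈ 1.0000; existence NOT certified by the union bound.


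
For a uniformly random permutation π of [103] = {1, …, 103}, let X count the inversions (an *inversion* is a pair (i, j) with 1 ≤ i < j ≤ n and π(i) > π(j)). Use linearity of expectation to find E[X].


Write X = Σ X_I over the C(103, 2) = 5253 pairs i < j, with X_I the indicator of one inversion.
There are 5253 indicators.
For each fixed pair i < j, the values π(i) and π(j) are two distinct elements of {1, …, 103} in uniformly random order; by symmetry P[π(i) > π(j)] = 1/2.
By linearity: E[X] = 5253 · (1/2) = C(103, 2) · (1/2) = 5253/2 = 5253/2 ≈ 2626.50000.

E[X] = 5253/2 = 2626.50000.


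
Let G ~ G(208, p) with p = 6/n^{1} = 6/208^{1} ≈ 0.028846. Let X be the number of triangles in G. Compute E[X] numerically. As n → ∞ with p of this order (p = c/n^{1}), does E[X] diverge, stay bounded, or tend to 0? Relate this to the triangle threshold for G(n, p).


Number of potential triangles: C(208, 3) = 1478256.
Each occurs with probability p³ ≈ (0.028846)³ ≈ 2.4002902e-05.
By linearity: E[X] = C(208, 3)·p³ ≈ 1478256 · 2.4002902e-05 ≈ 35.48243.
Here α = 1, so p = 6/n is exactly at the triangle threshold p ~ 1/n. Asymptotically E[X] → c³/6 = 6³/6 = 36 ≈ 36.00000, a bounded constant. In this regime the triangle count is asymptotically Poisson(c³/6).

E[X] ≈ 35.48243; in regime p = Θ(1/n^{1}) E[X] stays bounded (at the triangle threshold p ~ 1/n).


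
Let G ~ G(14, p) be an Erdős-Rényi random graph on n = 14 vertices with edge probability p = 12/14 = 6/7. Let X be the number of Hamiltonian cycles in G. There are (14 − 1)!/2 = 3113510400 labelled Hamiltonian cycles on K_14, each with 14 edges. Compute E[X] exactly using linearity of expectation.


K_14 has (14 − 1)!/2 = 3113510400 labelled Hamiltonian cycles.
For each such Hamiltonian cycle H, let X_H = 1 if all 14 edges of H are present in G. Then P[X_H = 1] = p^{14} = (6/7)^{14} = 78364164096/678223072849.
By linearity of expectation: E[X] = Σ_H E[X_H] = 3113510400 · p^{14} = 3113510400 · 78364164096/678223072849 = 34855377128600371200/96889010407.
Numerically: E[X] ≈ 3.59745e+08.

E[X] = 3113510400 · (6/7)^{14} = 34855377128600371200/96889010407 ≈ 3.59745e+08.


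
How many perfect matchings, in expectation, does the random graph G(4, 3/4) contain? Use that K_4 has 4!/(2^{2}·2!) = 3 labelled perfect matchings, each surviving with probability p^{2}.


K_4 has 4!/(2^{2}·2!) = 3 labelled perfect matchings.
For each such perfect matching H, let X_H = 1 if all 2 edges of H are present in G. Then P[X_H = 1] = p^{2} = (3/4)^{2} = 9/16.
By linearity of expectation: E[X] = Σ_H E[X_H] = 3 · p^{2} = 3 · 9/16 = 27/16.
Numerically: E[X] ≈ 1.6875.

E[X] = 3 · (3/4)^{2} = 27/16 ≈ 1.6875.


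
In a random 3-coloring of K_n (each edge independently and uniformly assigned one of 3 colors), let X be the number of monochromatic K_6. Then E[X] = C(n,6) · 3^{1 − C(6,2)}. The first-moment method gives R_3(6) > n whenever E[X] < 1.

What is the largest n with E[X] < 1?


We need C(n, 6) · 3^{1 − 15} < 1, i.e. C(n, 6) < 3^{15 − 1} = 4782969.
Check values of n near the boundary:
  n = 35: C(35, 6) = 1623160; 1623160 < 4782969? YES
  n = 36: C(36, 6) = 1947792; 1947792 < 4782969? YES
  n = 37: C(37, 6) = 2324784; 2324784 < 4782969? YES
  n = 38: C(38, 6) = 2760681; 2760681 < 4782969? YES
  n = 39: C(39, 6) = 3262623; 3262623 < 4782969? YES
  n = 40: C(40, 6) = 3838380; 3838380 < 4782969? YES
  n = 41: C(41, 6) = 4496388; 4496388 < 4782969? YES
  n = 42: C(42, 6) = 5245786; 5245786 < 4782969? NO
  n = 43: C(43, 6) = 6096454; 6096454 < 4782969? NO
  n = 44: C(44, 6) = 7059052; 7059052 < 4782969? NO
The largest n with C(n, 6) < 4782969 is n = 41 (where E[X] = 1498796/1594323 ≈ 0.9400830). Hence R_3(6) > 41, i.e. R_3(6) ≥ 42.

Largest n = 41; hence R_3(6) > 41.


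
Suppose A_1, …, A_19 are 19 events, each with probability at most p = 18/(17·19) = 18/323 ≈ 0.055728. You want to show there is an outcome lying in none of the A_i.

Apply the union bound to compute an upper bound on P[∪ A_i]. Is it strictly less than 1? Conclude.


Union bound: P[∪_{i=1}^{19} A_i] ≤ Σ_i P[A_i] ≤ 19·p = 19·(18/323) = 18/17.
Numerically: 18/17 ≈ 1.058824.
Is 18/17 < 1? NO.
Since the bound 18/17 is ≥ 1, the union bound is uninformative here; it does NOT by itself certify existence.

19·p = 18/17 ≈ 1.058824; existence NOT certified by the union bound.


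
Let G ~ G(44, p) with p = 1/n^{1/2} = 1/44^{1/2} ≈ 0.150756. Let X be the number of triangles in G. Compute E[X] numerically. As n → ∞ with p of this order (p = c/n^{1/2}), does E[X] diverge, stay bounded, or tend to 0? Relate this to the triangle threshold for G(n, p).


Number of potential triangles: C(44, 3) = 13244.
Each occurs with probability p³ ≈ (0.150756)³ ≈ 3.42626528e-03.
By linearity: E[X] = C(44, 3)·p³ ≈ 13244 · 3.42626528e-03 ≈ 45.377457.
Since α = 1/2 < 1, p = c/n^{1/2} ≫ 1/n is above the triangle threshold p ~ 1/n. Asymptotically E[X] ~ (c³/6)·n^{3(1−α)} = (1³/6)·n^{1.5} → ∞; triangles are abundant w.h.p.

E[X] ≈ 45.377457; in regime p = Θ(1/n^{1/2}) E[X] diverges (above the triangle threshold p ~ 1/n).


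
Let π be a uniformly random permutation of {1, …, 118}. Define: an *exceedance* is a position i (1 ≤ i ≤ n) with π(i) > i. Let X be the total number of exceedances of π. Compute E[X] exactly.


Write X = Σ_{i=1}^{118} X_i, where X_i = 1_{π(i) > i}.
For each fixed i, π(i) is uniform over {1, …, 118} (marginal of a uniform permutation), so P[π(i) > i] = (n − i)/n. Summing: Σ_{i=1}^{118} (n − i)/n = (0 + 1 + … + 117)/118 = 118(118 − 1)/(2·118) = (118 − 1)/2.
Hence E[X] = Σ_{i=1}^{118} (118 − i)/118 = 117/2 ≈ 58.50000.

E[X] = 117/2 = 58.50000.


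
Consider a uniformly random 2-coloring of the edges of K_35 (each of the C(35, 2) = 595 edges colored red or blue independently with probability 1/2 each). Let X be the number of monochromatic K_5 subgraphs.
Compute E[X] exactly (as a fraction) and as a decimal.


Let X = Σ_S X_S over the C(35, 5) = 324632 subsets S of size 5, where X_S = 1 if the K_5 on S is monochromatic.
For a fixed S, the K_5 on S has C(5, 2) = 10 edges. P[all 10 edges red] = (1/2)^10, and likewise for blue, so P[monochromatic] = 2·(1/2)^10 = 2^{1 − 10} = 1/512.
Summing: E[X] = C(35, 5) · 2^{1 − 10} = 324632 · 1/512 = 40579/64.
Numerically: E[X] ≈ 634.046875.

E[X] = C(35,5)·2^(1−C(5,2)) = 40579/64 ≈ 634.046875.


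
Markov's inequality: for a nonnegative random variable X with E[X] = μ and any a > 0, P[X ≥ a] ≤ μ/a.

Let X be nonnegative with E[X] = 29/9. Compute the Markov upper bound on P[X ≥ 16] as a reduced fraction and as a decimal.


μ = E[X] = 29/9, a = 16.
Markov: P[X ≥ 16] ≤ μ/a = (29/9)/16 = 29/144.
Numerically: ≈ 0.201.
(Since a = 16 > μ = 3.222, the bound 29/144 is < 1 and informative.)

P[X ≥ 16] ≤ 29/144 ≈ 0.201.


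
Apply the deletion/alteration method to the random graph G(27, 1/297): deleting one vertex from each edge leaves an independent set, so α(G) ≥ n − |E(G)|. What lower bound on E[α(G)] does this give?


E[|E(G)|] = C(27, 2)·p = 351 · (1/297) = 13/11.
E[α(G)] ≥ n − E[|E(G)|] = 27 − 13/11 = 284/11.
Numerically: ≈ 25.8182.
(This is only a lower bound; the true E[α(G)] may be larger.)

E[α(G)] ≥ 284/11 ≈ 25.8182.


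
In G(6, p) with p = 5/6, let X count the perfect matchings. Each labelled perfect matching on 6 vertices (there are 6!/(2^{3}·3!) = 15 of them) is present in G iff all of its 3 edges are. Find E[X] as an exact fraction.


K_6 has 6!/(2^{3}·3!) = 15 labelled perfect matchings.
For each such perfect matching H, let X_H = 1 if all 3 edges of H are present in G. Then P[X_H = 1] = p^{3} = (5/6)^{3} = 125/216.
By linearity of expectation: E[X] = Σ_H E[X_H] = 15 · p^{3} = 15 · 125/216 = 625/72.
Numerically: E[X] ≈ 8.68.

E[X] = 15 · (5/6)^{3} = 625/72 ≈ 8.68.


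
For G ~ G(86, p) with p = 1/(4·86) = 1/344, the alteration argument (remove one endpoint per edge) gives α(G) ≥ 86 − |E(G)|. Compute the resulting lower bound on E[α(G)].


E[|E(G)|] = C(86, 2)·p = 3655 · (1/344) = 85/8.
E[α(G)] ≥ n − E[|E(G)|] = 86 − 85/8 = 603/8.
Numerically: ≈ 75.375000.
(This is only a lower bound; the true E[α(G)] may be larger.)

E[α(G)] ≥ 603/8 ≈ 75.375000.


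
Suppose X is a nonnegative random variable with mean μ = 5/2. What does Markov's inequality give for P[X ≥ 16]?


μ = E[X] = 5/2, a = 16.
Markov: P[X ≥ 16] ≤ μ/a = (5/2)/16 = 5/32.
Numerically: ≈ 0.156.
(Since a = 16 > μ = 2.500, the bound 5/32 is < 1 and informative.)

P[X ≥ 16] ≤ 5/32 ≈ 0.156.


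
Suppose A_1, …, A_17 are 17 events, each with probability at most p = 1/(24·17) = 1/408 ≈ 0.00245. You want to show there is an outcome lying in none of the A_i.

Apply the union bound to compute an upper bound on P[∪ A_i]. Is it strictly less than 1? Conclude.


Union bound: P[∪_{i=1}^{17} A_i] ≤ Σ_i P[A_i] ≤ 17·p = 17·(1/408) = 1/24.
Numerically: 1/24 ≈ 0.04167.
Is 1/24 < 1? YES.
Since P[∪ A_i] ≤ 1/24 < 1, the complement has P[∩ A_i^c] ≥ 1 − 1/24 = 23/24 > 0, so some outcome avoids every A_i.

17·p = 1/24 ≈ 0.04167; existence CERTIFIED by the union bound.


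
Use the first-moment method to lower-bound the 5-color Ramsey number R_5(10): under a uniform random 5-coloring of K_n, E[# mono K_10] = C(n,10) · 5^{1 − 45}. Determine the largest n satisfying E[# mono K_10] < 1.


We need C(n, 10) · 5^{1 − 45} < 1, i.e. C(n, 10) < 5^{45 − 1} = 5684341886080801486968994140625.
Check values of n near the boundary:
  n = 5388: C(5388, 10) = 5634865093375880654852250419586; 5634865093375880654852250419586 < 5684341886080801486968994140625? YES
  n = 5389: C(5389, 10) = 5645340767466558997768874792926; 5645340767466558997768874792926 < 5684341886080801486968994140625? YES
  n = 5390: C(5390, 10) = 5655833965919099070255434039753; 5655833965919099070255434039753 < 5684341886080801486968994140625? YES
  n = 5391: C(5391, 10) = 5666344714787188828795213697883; 5666344714787188828795213697883 < 5684341886080801486968994140625? YES
  n = 5392: C(5392, 10) = 5676873040158402483252283957448; 5676873040158402483252283957448 < 5684341886080801486968994140625? YES
  n = 5393: C(5393, 10) = 5687418968154238267170642278008; 5687418968154238267170642278008 < 5684341886080801486968994140625? NO
  n = 5394: C(5394, 10) = 5697982524930156243149785372878; 5697982524930156243149785372878 < 5684341886080801486968994140625? NO
The largest n with C(n, 10) < 5684341886080801486968994140625 is n = 5392 (where E[X] = 5676873040158402483252283957448/5684341886080801486968994140625 ≈ 0.99869). Hence R_5(10) > 5392, i.e. R_5(10) ≥ 5393.

Largest n = 5392; hence R_5(10) > 5392.


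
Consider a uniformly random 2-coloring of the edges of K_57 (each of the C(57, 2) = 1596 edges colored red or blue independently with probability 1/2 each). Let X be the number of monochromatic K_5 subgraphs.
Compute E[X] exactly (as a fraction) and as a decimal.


Let X = Σ_S X_S over the C(57, 5) = 4187106 subsets S of size 5, where X_S = 1 if the K_5 on S is monochromatic.
For a fixed S, the K_5 on S has C(5, 2) = 10 edges. P[all 10 edges red] = (1/2)^10, and likewise for blue, so P[monochromatic] = 2·(1/2)^10 = 2^{1 − 10} = 1/512.
By linearity of expectation: E[X] = C(57, 5) · 2^{1 − 10} = 4187106 · 1/512 = 2093553/256.
Numerically: E[X] ≈ 8177.941406.

E[X] = C(57,5)·2^(1−C(5,2)) = 2093553/256 ≈ 8177.941406.


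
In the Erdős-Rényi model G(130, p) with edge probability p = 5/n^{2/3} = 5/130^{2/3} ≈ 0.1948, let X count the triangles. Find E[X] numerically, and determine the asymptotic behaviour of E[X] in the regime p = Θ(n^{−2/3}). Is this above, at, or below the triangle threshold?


Number of potential triangles: C(130, 3) = 357760.
Each occurs with probability p³ ≈ (0.1948)³ ≈ 7.396450e-03.
By linearity: E[X] = C(130, 3)·p³ ≈ 357760 · 7.396450e-03 ≈ 2646.1538.
Since α = 2/3 < 1, p = c/n^{2/3} ≫ 1/n is above the triangle threshold p ~ 1/n. Asymptotically E[X] ~ (c³/6)·n^{3(1−α)} = (5³/6)·n^{1} → ∞; triangles are abundant w.h.p.

E[X] ≈ 2646.1538; in regime p = Θ(1/n^{2/3}) E[X] diverges (above the triangle threshold p ~ 1/n).


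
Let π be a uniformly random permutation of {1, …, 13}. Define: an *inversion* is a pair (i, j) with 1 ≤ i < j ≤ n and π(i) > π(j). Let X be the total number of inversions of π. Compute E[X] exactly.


Write X = Σ X_I over the C(13, 2) = 78 pairs i < j, with X_I the indicator of one inversion.
There are 78 indicators.
For each fixed pair i < j, the values π(i) and π(j) are two distinct elements of {1, …, 13} in uniformly random order; by symmetry P[π(i) > π(j)] = 1/2.
By linearity: E[X] = 78 · (1/2) = C(13, 2) · (1/2) = 78/2 = 39 ≈ 39.000000.

E[X] = 39 = 39.000000.


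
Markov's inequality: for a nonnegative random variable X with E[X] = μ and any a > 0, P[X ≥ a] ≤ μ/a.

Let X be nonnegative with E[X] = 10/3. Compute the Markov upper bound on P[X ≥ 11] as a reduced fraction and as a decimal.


μ = E[X] = 10/3, a = 11.
Markov: P[X ≥ 11] ≤ μ/a = (10/3)/11 = 10/33.
Numerically: ≈ 0.303.
(Since a = 11 > μ = 3.333, the bound 10/33 is < 1 and informative.)

P[X ≥ 11] ≤ 10/33 ≈ 0.303.


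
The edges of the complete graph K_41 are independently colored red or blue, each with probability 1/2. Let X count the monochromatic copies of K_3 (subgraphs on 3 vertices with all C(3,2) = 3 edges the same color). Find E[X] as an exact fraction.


Let X = Σ_S X_S over the C(41, 3) = 10660 subsets S of size 3, where X_S = 1 if the K_3 on S is monochromatic.
For a fixed S, the K_3 on S has C(3, 2) = 3 edges. P[all 3 edges red] = (1/2)^3, and likewise for blue, so P[monochromatic] = 2·(1/2)^3 = 2^{1 − 3} = 1/4.
Summing: E[X] = C(41, 3) · 2^{1 − 3} = 10660 · 1/4 = 2665.
Numerically: E[X] ≈ 2665.000.

E[X] = C(41,3)·2^(1−C(3,2)) = 2665 ≈ 2665.000.


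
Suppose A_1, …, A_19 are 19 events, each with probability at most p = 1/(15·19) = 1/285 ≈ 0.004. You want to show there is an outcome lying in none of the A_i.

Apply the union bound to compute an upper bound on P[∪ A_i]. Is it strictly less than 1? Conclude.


Union bound: P[∪_{i=1}^{19} A_i] ≤ Σ_i P[A_i] ≤ 19·p = 19·(1/285) = 1/15.
Numerically: 1/15 ≈ 0.067.
Is 1/15 < 1? YES.
Since P[∪ A_i] ≤ 1/15 < 1, the complement has P[∩ A_i^c] ≥ 1 − 1/15 = 14/15 > 0, so some outcome avoids every A_i.

19·p = 1/15 ≈ 0.067; existence CERTIFIED by the union bound.


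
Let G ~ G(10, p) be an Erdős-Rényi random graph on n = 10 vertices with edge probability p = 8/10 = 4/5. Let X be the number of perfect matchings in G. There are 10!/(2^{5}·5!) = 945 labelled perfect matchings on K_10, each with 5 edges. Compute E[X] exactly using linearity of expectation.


K_10 has 10!/(2^{5}·5!) = 945 labelled perfect matchings.
For each such perfect matching H, let X_H = 1 if all 5 edges of H are present in G. Then P[X_H = 1] = p^{5} = (4/5)^{5} = 1024/3125.
Summing the indicators: E[X] = Σ_H E[X_H] = 945 · p^{5} = 945 · 1024/3125 = 193536/625.
Numerically: E[X] ≈ 309.7.

E[X] = 945 · (4/5)^{5} = 193536/625 ≈ 309.7.


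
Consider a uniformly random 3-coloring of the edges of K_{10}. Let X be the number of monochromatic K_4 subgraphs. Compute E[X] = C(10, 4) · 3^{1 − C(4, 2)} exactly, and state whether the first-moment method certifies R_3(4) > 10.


E[X] = C(10, 4) · 3^{1 − 6} = 210 · 3^{−5} = 210/243.
As a reduced fraction: E[X] = 70/81 ≈ 0.864198.
Is E[X] < 1? YES.
Since E[X] < 1, there exists a 3-coloring of K_{10} with no monochromatic K_4; hence R_3(4) > 10.

E[X] = 70/81 ≈ 0.864198; E[X] < 1, so R_3(4) > 10.


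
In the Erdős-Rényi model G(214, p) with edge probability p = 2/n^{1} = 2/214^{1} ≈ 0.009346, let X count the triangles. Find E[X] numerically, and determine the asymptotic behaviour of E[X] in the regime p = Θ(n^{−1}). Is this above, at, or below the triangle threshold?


Number of potential triangles: C(214, 3) = 1610564.
Each occurs with probability p³ ≈ (0.009346)³ ≈ 8.162979e-07.
By linearity: E[X] = C(214, 3)·p³ ≈ 1610564 · 8.162979e-07 ≈ 1.3147.
Here α = 1, so p = 2/n is exactly at the triangle threshold p ~ 1/n. Asymptotically E[X] → c³/6 = 2³/6 = 4/3 ≈ 1.3333, a bounded constant. In this regime the triangle count is asymptotically Poisson(c³/6).

E[X] ≈ 1.3147; in regime p = Θ(1/n^{1}) E[X] stays bounded (at the triangle threshold p ~ 1/n).


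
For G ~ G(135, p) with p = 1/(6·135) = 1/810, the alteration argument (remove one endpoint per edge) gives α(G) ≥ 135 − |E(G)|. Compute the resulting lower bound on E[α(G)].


E[|E(G)|] = C(135, 2)·p = 9045 · (1/810) = 67/6.
E[α(G)] ≥ n − E[|E(G)|] = 135 − 67/6 = 743/6.
Numerically: ≈ 123.8333.
(This is only a lower bound; the true E[α(G)] may be larger.)

E[α(G)] ≥ 743/6 ≈ 123.8333.


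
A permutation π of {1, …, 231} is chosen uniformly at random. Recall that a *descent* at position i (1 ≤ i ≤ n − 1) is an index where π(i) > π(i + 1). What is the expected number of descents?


Write X = Σ X_I over i = 1, …, 230, with X_I the indicator of one descent.
There are 230 indicators.
For each fixed i, the pair (π(i), π(i+1)) is a uniformly random ordered pair of distinct values from {1, …, 231}; by symmetry P[π(i) > π(i+1)] = 1/2.
By linearity: E[X] = 230 · (1/2) = (231 − 1) · (1/2) = 115 ≈ 115.00000.

E[X] = 115 = 115.00000.


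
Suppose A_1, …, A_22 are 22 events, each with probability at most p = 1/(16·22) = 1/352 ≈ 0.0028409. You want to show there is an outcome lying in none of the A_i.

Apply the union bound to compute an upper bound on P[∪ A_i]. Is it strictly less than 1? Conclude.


Union bound: P[∪_{i=1}^{22} A_i] ≤ Σ_i P[A_i] ≤ 22·p = 22·(1/352) = 1/16.
Numerically: 1/16 ≈ 0.0625000.
Is 1/16 < 1? YES.
Since P[∪ A_i] ≤ 1/16 < 1, the complement has P[∩ A_i^c] ≥ 1 − 1/16 = 15/16 > 0, so some outcome avoids every A_i.

22·p = 1/16 ≈ 0.0625000; existence CERTIFIED by the union bound.


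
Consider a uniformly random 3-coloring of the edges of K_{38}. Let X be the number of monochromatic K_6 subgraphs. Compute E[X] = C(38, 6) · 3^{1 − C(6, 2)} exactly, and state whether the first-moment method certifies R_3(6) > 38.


E[X] = C(38, 6) · 3^{1 − 15} = 2760681 · 3^{−14} = 2760681/4782969.
As a reduced fraction: E[X] = 920227/1594323 ≈ 0.577190.
Is E[X] < 1? YES.
Since E[X] < 1, there exists a 3-coloring of K_{38} with no monochromatic K_6; hence R_3(6) > 38.

E[X] = 920227/1594323 ≈ 0.577190; E[X] < 1, so R_3(6) > 38.


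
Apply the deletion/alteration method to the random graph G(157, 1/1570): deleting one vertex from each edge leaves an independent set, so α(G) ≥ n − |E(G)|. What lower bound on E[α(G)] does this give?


E[|E(G)|] = C(157, 2)·p = 12246 · (1/1570) = 39/5.
E[α(G)] ≥ n − E[|E(G)|] = 157 − 39/5 = 746/5.
Numerically: ≈ 149.200000.
(This is only a lower bound; the true E[α(G)] may be larger.)

E[α(G)] ≥ 746/5 ≈ 149.200000.


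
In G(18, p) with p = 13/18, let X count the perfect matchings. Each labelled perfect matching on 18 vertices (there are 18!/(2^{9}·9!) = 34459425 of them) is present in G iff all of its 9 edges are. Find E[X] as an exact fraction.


K_18 has 18!/(2^{9}·9!) = 34459425 labelled perfect matchings.
For each such perfect matching H, let X_H = 1 if all 9 edges of H are present in G. Then P[X_H = 1] = p^{9} = (13/18)^{9} = 10604499373/198359290368.
Summing the indicators: E[X] = Σ_H E[X_H] = 34459425 · p^{9} = 34459425 · 10604499373/198359290368 = 4511419145758525/2448880128.
Numerically: E[X] ≈ 1.84e+06.

E[X] = 34459425 · (13/18)^{9} = 4511419145758525/2448880128 ≈ 1.84e+06.


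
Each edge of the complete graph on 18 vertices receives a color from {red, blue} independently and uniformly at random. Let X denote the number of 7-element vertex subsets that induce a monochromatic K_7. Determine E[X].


Let X = Σ_S X_S over the C(18, 7) = 31824 subsets S of size 7, where X_S = 1 if the K_7 on S is monochromatic.
For a fixed S, the K_7 on S has C(7, 2) = 21 edges. P[all 21 edges red] = (1/2)^21, and likewise for blue, so P[monochromatic] = 2·(1/2)^21 = 2^{1 − 21} = 1/1048576.
By linearity of expectation: E[X] = C(18, 7) · 2^{1 − 21} = 31824 · 1/1048576 = 1989/65536.
Numerically: E[X] ≈ 0.03035.

E[X] = C(18,7)·2^(1−C(7,2)) = 1989/65536 ≈ 0.03035.


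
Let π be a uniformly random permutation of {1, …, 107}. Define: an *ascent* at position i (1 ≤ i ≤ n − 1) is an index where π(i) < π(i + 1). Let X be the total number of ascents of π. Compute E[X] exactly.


Write X = Σ X_I over i = 1, …, 106, with X_I the indicator of one ascent.
There are 106 indicators.
For each fixed i, the pair (π(i), π(i+1)) is a uniformly random ordered pair of distinct values from {1, …, 107}; by symmetry P[π(i) < π(i+1)] = 1/2.
By linearity: E[X] = 106 · (1/2) = (107 − 1) · (1/2) = 53 ≈ 53.00000.

E[X] = 53 = 53.00000.


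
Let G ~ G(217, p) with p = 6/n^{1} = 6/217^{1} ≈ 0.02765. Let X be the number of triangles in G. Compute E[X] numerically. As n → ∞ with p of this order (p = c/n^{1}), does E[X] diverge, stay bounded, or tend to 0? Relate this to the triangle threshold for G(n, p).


Number of potential triangles: C(217, 3) = 1679580.
Each occurs with probability p³ ≈ (0.02765)³ ≈ 2.113852e-05.
By linearity: E[X] = C(217, 3)·p³ ≈ 1679580 · 2.113852e-05 ≈ 35.5038.
Here α = 1, so p = 6/n is exactly at the triangle threshold p ~ 1/n. Asymptotically E[X] → c³/6 = 6³/6 = 36 ≈ 36.0000, a bounded constant. In this regime the triangle count is asymptotically Poisson(c³/6).

E[X] ≈ 35.5038; in regime p = Θ(1/n^{1}) E[X] stays bounded (at the triangle threshold p ~ 1/n).
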